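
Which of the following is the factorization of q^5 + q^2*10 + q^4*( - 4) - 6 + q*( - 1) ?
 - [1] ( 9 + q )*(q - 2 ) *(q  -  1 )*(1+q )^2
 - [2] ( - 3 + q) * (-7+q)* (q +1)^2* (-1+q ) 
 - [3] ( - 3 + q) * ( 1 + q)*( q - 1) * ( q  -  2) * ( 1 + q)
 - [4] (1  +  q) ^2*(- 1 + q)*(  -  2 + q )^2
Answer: 3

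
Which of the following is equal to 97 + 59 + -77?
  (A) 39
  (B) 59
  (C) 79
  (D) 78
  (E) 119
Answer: C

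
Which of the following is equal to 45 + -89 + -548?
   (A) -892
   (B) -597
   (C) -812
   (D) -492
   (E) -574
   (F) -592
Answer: F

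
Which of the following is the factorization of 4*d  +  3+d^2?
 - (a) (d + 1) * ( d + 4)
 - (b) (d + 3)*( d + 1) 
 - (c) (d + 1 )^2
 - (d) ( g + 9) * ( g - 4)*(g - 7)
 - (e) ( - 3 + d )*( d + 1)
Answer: b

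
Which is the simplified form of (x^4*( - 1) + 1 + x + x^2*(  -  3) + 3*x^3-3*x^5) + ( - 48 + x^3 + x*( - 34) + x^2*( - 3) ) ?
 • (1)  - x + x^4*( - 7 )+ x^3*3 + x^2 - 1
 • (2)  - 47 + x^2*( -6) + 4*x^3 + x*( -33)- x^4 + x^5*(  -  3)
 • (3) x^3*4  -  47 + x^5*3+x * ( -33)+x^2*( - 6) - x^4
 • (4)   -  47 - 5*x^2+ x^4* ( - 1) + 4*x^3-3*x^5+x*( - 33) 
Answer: 2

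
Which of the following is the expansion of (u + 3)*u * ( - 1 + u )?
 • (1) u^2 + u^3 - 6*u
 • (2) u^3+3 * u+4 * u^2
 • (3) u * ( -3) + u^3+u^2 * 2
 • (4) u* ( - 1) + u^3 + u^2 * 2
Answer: 3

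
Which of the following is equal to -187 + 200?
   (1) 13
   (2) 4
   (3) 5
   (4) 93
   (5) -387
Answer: 1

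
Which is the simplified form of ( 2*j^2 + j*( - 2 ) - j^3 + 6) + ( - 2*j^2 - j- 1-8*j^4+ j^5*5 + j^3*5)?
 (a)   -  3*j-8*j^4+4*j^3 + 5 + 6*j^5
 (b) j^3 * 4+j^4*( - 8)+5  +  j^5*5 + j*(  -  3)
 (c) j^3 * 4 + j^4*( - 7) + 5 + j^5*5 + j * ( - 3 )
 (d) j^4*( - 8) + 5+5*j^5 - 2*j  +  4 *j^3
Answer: b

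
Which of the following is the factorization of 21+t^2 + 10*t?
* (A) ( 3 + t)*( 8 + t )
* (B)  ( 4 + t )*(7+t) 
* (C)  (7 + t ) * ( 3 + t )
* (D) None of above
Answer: C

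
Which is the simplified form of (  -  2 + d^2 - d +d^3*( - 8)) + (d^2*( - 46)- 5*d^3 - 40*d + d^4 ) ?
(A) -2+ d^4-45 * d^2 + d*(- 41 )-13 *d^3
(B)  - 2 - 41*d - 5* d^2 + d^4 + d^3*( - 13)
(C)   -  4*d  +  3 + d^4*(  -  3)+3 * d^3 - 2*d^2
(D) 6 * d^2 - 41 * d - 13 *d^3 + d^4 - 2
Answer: A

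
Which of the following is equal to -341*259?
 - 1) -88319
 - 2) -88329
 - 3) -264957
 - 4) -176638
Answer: 1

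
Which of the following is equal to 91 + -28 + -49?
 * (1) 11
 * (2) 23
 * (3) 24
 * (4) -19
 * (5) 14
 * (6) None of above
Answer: 5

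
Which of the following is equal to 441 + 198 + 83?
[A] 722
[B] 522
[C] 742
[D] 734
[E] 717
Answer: A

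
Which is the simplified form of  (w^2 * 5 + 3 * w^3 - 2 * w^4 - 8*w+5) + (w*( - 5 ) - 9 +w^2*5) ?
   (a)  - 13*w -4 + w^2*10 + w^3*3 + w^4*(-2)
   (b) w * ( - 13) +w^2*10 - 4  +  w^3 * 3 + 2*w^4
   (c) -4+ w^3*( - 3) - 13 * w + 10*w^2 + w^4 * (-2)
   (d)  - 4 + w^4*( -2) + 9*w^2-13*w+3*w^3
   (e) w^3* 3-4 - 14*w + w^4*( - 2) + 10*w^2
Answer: a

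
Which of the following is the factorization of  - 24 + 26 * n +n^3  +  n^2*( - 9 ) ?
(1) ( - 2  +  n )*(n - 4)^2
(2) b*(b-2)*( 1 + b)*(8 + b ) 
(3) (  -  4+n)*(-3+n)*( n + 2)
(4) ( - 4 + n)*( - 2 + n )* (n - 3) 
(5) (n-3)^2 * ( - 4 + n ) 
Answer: 4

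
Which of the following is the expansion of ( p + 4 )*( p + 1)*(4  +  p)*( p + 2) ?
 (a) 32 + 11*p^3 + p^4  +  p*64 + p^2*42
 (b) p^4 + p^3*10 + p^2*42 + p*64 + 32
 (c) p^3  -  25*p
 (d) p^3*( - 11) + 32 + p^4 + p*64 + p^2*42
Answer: a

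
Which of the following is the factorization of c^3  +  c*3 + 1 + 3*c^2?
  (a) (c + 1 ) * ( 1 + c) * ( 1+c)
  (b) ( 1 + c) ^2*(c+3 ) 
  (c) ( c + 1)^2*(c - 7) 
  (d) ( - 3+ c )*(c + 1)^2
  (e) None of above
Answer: a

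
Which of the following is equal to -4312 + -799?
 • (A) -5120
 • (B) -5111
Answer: B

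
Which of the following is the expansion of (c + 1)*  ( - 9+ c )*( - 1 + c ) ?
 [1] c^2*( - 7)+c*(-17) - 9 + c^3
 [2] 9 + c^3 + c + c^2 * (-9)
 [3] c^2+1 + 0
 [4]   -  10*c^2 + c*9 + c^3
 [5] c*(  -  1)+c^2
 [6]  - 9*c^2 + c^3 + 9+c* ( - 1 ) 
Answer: 6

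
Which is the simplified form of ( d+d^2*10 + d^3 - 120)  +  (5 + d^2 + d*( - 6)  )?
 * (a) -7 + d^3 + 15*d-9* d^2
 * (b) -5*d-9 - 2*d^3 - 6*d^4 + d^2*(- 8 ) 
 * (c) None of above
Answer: c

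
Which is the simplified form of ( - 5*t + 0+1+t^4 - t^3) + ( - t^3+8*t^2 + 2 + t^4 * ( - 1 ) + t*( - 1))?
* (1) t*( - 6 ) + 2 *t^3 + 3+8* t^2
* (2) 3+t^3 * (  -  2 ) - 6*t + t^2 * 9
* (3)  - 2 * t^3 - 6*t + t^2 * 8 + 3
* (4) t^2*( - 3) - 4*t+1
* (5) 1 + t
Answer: 3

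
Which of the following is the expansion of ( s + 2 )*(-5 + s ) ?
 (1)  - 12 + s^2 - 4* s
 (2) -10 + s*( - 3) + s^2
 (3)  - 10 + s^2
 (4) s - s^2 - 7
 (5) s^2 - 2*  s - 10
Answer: 2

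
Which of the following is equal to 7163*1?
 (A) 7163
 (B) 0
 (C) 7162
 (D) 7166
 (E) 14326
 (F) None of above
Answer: A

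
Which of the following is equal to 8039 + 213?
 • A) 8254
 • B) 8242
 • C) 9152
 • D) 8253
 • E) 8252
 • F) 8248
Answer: E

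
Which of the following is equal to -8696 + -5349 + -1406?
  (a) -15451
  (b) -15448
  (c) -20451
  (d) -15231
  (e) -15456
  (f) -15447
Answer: a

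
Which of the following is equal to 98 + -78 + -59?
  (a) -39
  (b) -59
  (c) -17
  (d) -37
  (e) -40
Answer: a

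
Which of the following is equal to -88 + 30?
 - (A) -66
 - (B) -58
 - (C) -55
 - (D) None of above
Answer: B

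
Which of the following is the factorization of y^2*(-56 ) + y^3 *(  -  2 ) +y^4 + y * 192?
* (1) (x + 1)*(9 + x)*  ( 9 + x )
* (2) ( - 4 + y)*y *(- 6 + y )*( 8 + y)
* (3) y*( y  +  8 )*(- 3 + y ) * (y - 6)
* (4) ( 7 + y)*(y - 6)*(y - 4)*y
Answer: 2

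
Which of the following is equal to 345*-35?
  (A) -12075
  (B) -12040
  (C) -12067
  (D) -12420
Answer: A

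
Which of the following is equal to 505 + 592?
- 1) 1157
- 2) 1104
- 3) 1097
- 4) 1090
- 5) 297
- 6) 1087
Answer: 3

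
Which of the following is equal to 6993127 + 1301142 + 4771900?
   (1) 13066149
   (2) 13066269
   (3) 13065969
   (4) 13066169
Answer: 4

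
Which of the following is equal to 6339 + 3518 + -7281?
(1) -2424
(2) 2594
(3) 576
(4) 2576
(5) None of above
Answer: 4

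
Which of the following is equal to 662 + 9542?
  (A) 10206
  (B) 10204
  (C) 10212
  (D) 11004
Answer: B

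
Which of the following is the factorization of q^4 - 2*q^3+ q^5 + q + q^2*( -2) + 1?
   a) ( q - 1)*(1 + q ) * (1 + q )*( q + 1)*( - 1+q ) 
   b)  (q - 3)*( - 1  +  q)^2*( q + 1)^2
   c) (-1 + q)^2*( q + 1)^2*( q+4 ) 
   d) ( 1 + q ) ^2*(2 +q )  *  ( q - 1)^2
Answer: a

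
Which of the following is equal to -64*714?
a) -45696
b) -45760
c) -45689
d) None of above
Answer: a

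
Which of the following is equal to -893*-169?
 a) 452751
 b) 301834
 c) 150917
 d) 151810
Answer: c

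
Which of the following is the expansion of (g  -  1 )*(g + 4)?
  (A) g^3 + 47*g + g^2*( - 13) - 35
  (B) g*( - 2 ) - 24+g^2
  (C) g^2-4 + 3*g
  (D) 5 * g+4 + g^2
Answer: C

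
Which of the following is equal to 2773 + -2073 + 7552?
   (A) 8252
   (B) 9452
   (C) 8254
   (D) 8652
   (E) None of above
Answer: A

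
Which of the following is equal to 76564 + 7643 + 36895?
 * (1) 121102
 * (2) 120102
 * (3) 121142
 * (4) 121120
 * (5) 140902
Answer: 1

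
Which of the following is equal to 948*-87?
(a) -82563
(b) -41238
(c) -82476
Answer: c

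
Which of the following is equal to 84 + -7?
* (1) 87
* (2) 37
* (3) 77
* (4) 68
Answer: 3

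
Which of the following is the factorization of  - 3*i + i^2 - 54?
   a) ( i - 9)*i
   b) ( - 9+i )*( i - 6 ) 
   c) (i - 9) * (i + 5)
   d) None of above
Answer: d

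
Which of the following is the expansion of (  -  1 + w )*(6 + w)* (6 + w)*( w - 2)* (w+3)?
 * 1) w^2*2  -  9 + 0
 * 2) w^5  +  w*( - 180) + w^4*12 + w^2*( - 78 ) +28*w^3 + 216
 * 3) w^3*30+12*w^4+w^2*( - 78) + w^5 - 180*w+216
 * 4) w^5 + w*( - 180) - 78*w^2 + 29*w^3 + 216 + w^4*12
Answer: 4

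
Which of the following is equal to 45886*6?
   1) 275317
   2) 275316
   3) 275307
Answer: 2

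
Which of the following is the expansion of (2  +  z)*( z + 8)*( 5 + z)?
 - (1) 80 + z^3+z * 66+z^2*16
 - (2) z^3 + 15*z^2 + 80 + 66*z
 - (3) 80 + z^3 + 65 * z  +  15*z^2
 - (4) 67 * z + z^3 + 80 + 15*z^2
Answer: 2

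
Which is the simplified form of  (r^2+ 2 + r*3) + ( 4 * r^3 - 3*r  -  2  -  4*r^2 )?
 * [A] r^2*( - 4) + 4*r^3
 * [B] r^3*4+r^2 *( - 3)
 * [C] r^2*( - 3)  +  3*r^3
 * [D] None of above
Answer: B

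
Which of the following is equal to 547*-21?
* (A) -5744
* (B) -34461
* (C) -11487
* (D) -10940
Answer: C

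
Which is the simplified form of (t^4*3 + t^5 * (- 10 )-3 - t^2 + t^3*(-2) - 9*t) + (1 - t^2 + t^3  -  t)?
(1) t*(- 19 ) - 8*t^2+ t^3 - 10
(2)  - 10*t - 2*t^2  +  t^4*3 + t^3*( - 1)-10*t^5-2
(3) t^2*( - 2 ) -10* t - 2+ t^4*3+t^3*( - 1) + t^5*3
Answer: 2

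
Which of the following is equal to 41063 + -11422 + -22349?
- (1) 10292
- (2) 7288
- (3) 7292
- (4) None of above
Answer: 3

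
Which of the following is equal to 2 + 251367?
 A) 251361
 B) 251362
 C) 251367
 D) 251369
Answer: D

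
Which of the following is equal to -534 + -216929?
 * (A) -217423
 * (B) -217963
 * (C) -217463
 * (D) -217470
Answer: C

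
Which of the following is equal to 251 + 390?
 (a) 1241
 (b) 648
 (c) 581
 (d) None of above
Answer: d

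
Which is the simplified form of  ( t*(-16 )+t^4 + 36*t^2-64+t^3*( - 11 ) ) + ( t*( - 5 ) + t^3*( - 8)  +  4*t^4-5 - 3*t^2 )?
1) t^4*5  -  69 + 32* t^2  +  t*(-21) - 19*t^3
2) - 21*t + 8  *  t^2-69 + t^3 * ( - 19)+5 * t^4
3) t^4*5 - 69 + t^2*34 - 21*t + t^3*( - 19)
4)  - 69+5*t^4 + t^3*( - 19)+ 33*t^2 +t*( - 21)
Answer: 4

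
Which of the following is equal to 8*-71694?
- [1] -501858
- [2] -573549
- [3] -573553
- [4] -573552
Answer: 4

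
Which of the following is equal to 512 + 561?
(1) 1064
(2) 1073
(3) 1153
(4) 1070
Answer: 2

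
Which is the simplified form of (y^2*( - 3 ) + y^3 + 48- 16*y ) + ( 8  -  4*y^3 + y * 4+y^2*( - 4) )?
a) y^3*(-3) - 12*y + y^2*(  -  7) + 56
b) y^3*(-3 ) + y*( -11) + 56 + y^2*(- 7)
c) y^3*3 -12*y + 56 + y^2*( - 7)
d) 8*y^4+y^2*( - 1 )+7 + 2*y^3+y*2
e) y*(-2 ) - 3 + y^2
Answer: a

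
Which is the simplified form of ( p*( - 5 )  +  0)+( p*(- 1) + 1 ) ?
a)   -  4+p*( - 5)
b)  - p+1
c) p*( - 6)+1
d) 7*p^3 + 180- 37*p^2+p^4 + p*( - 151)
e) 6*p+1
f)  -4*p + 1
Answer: c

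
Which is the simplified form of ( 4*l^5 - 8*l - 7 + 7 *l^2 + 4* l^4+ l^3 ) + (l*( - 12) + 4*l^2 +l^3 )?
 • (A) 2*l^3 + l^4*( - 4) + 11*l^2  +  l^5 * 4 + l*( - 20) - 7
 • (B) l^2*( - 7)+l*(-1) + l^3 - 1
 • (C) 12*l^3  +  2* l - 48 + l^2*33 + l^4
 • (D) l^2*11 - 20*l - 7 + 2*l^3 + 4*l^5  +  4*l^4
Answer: D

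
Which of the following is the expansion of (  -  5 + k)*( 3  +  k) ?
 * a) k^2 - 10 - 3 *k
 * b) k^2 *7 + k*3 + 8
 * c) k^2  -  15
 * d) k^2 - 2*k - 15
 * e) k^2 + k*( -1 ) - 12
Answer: d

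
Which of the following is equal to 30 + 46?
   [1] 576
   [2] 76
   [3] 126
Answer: 2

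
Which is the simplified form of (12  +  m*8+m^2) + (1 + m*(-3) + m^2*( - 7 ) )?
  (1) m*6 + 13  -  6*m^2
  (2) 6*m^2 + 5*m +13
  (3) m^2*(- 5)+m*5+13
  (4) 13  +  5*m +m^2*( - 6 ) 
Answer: 4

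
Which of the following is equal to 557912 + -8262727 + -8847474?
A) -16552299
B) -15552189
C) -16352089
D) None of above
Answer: D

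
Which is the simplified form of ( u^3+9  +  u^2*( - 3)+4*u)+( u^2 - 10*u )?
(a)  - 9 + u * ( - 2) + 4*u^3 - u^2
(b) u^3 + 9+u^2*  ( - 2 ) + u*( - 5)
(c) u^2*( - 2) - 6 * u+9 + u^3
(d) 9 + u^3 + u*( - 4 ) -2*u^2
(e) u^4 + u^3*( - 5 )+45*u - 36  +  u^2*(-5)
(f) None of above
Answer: c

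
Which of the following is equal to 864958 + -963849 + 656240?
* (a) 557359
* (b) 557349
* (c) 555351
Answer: b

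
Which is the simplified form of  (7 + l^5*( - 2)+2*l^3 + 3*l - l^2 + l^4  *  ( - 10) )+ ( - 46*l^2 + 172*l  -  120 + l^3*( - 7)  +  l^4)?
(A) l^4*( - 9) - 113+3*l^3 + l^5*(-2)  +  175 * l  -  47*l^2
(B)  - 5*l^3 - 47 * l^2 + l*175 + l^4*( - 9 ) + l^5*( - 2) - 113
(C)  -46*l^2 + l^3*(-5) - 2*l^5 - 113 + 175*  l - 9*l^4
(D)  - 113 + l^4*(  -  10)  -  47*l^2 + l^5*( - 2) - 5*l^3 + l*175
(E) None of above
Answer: B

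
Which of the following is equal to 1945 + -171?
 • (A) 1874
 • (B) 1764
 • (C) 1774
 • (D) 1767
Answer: C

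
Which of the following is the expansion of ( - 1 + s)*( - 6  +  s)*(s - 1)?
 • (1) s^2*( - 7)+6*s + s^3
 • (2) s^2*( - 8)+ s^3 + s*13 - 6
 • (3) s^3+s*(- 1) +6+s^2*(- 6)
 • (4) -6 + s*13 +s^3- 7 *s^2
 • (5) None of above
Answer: 2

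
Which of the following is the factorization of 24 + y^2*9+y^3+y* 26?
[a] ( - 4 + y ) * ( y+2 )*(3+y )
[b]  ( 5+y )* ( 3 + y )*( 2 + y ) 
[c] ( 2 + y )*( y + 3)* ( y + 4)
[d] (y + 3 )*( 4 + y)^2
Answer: c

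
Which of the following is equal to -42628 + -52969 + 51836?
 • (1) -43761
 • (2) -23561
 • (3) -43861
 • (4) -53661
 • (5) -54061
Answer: 1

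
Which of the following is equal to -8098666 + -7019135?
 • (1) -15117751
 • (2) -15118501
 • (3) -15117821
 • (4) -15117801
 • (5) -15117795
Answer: 4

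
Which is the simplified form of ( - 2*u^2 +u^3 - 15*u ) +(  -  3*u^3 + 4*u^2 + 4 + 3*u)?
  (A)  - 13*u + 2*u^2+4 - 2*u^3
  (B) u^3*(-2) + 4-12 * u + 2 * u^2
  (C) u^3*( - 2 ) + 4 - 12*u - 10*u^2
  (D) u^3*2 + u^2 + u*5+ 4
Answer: B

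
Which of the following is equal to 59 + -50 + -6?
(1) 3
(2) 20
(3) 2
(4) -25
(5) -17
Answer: 1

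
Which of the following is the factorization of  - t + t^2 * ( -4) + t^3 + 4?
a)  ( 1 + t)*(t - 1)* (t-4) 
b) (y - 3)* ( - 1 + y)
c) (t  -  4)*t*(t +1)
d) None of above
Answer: a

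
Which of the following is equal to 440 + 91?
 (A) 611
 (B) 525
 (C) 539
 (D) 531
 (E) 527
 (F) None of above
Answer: D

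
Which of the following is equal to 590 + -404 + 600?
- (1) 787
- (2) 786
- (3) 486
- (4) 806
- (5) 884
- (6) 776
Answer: 2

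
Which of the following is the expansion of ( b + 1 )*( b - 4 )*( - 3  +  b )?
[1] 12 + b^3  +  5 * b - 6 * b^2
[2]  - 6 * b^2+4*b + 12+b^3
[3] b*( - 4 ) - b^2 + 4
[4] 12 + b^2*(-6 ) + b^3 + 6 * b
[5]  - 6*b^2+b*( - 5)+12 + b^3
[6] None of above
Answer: 1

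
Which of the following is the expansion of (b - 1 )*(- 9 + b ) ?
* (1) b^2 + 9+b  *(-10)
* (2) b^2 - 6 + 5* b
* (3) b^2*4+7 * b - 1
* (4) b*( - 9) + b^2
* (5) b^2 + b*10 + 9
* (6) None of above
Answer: 1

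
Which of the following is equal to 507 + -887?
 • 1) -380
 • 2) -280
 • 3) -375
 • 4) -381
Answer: 1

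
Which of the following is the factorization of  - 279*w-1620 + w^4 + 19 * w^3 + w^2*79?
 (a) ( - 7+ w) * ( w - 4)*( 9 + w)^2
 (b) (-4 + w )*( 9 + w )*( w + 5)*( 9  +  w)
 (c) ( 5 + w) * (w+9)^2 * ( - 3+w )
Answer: b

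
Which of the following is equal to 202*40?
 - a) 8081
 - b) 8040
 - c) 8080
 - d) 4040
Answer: c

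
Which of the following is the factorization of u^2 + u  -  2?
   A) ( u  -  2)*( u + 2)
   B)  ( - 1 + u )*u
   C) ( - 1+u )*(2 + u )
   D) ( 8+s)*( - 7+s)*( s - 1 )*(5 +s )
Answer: C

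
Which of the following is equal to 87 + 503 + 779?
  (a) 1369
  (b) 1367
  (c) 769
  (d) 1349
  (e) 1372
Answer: a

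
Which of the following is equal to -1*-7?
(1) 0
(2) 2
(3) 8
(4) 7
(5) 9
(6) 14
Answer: 4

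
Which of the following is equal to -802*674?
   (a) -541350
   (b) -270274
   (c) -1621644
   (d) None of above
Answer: d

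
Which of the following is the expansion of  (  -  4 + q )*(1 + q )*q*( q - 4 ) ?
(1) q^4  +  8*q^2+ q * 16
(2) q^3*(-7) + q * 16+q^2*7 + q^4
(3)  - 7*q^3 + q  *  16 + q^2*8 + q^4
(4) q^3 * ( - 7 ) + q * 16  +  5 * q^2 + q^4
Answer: 3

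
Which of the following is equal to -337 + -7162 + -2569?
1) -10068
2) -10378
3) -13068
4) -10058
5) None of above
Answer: 1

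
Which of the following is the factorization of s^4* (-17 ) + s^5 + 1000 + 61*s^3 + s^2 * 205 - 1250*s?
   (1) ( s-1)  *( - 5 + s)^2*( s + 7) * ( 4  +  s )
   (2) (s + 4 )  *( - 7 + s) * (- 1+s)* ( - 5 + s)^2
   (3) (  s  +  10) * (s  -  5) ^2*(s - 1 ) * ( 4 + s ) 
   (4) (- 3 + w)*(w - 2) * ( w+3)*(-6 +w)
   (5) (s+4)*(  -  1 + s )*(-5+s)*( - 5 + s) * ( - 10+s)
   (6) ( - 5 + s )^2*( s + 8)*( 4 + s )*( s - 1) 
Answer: 5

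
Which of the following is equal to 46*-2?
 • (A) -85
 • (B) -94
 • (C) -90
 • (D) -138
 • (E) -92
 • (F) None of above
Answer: E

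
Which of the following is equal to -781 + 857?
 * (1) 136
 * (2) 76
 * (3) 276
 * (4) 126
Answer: 2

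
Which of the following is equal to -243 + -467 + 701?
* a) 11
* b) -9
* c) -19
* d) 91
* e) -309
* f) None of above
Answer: b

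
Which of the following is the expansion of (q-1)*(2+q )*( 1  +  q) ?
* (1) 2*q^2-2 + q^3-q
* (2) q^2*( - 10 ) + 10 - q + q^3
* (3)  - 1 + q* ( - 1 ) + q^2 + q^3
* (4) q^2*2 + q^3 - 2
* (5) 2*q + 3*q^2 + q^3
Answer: 1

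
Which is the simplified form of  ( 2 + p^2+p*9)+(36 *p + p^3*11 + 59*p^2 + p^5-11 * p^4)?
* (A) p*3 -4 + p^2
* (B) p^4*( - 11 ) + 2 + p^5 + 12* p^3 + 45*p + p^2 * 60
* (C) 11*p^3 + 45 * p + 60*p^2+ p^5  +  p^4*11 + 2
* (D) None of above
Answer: D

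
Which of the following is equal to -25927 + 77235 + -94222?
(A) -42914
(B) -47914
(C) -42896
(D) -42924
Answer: A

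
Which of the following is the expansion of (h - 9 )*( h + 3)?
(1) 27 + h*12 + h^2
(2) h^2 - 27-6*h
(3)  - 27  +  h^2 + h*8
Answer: 2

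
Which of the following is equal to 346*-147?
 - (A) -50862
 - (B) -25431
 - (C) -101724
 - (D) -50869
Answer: A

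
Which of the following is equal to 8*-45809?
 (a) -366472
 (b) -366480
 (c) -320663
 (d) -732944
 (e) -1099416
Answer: a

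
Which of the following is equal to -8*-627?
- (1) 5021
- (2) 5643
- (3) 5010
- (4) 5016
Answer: 4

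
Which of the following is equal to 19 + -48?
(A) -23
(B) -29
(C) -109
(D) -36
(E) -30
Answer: B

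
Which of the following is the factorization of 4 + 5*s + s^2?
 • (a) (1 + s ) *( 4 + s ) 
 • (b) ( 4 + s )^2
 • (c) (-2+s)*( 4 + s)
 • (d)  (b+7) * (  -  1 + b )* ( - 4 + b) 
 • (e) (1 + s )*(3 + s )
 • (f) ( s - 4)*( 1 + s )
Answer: a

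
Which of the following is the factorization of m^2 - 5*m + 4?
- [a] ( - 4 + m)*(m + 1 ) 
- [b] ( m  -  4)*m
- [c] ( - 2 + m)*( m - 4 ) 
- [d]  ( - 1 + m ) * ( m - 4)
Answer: d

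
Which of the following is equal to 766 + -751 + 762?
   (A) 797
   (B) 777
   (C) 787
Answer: B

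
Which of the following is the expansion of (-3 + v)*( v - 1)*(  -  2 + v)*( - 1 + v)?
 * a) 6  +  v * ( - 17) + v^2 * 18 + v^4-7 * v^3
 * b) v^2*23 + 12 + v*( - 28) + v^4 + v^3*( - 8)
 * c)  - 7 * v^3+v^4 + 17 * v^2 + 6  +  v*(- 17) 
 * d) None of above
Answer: c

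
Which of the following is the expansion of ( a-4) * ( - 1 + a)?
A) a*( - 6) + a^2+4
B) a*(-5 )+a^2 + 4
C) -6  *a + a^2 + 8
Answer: B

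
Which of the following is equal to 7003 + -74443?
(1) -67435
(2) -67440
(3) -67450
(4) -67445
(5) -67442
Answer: 2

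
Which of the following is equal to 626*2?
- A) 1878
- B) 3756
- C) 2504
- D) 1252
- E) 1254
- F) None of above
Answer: D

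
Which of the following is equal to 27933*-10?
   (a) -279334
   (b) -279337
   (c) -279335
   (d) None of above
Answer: d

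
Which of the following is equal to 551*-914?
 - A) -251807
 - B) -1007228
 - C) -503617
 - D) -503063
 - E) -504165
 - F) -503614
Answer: F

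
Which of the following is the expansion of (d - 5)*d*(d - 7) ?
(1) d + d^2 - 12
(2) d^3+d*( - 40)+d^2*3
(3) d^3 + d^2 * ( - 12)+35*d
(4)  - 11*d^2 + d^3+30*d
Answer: 3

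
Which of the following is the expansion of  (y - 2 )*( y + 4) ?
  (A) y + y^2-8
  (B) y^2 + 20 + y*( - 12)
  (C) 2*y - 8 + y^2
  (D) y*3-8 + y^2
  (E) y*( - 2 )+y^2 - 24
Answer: C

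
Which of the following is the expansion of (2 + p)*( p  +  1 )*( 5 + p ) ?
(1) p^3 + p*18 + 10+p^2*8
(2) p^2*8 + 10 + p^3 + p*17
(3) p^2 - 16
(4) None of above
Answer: 2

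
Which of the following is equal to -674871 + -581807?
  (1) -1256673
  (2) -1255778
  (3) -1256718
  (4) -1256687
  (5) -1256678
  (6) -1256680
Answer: 5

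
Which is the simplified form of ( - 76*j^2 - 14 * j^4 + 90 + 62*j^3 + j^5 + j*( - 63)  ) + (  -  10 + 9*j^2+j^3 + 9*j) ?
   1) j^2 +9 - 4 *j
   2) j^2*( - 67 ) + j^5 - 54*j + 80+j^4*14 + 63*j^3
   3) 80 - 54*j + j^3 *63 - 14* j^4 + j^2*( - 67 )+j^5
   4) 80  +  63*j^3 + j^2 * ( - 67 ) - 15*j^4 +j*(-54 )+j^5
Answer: 3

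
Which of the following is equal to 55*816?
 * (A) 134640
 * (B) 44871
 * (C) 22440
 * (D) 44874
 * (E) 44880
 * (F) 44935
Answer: E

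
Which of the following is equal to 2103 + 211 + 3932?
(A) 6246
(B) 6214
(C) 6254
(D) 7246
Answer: A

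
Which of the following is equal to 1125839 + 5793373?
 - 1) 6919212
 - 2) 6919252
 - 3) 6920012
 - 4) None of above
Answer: 1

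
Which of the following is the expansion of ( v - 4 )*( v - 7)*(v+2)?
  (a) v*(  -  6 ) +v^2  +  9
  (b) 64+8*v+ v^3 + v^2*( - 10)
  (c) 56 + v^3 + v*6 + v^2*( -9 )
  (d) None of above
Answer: c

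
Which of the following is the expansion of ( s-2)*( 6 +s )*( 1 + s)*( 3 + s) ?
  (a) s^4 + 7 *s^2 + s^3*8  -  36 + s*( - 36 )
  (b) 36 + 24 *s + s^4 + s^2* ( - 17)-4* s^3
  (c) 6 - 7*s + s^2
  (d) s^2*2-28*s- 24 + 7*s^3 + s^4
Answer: a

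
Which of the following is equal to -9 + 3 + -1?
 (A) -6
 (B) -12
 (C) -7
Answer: C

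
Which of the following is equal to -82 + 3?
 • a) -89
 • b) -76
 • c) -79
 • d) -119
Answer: c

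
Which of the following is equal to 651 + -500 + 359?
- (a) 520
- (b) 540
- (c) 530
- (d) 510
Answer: d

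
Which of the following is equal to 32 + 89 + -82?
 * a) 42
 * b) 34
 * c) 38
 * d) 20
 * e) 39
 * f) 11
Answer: e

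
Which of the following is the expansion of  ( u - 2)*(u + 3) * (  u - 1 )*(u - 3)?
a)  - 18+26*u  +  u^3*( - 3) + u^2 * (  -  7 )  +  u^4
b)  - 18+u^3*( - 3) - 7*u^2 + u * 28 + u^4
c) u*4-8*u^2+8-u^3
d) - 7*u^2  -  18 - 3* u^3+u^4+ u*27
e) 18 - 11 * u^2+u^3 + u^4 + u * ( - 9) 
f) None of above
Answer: d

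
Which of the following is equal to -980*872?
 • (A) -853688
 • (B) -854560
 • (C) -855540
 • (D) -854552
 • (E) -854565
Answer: B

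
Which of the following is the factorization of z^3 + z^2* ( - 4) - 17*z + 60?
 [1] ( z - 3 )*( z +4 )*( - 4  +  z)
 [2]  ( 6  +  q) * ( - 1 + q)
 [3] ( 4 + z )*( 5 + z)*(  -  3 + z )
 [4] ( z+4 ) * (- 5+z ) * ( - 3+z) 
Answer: 4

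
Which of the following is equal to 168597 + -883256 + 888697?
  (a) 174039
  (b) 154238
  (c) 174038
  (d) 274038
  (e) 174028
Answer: c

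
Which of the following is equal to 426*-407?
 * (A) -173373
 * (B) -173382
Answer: B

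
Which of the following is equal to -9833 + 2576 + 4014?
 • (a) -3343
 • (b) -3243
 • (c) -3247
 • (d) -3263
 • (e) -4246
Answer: b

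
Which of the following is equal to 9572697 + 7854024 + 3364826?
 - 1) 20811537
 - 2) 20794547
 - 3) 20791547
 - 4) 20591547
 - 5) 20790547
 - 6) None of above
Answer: 3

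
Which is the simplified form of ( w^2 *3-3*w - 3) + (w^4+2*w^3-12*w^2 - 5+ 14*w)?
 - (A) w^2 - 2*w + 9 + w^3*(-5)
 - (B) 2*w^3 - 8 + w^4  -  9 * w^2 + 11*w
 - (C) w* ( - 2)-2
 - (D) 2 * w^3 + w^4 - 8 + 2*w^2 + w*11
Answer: B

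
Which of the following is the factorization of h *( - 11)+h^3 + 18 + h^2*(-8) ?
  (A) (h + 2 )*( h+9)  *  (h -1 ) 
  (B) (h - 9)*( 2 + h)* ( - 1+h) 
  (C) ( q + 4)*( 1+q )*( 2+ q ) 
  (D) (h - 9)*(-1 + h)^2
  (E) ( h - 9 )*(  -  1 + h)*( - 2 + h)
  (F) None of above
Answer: B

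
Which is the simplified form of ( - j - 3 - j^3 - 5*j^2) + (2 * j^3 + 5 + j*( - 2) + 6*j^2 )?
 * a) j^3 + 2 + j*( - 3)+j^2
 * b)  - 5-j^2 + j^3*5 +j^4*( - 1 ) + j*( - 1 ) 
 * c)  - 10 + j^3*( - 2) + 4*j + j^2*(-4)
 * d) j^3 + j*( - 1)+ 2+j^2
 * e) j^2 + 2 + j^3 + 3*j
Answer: a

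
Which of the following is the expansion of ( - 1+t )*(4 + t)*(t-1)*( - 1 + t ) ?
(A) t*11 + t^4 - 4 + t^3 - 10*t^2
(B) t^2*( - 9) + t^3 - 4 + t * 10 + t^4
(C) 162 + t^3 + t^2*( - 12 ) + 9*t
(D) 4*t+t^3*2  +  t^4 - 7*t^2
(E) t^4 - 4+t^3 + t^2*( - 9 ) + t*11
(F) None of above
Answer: E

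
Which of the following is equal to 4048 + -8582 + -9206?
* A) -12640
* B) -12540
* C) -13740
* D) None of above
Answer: C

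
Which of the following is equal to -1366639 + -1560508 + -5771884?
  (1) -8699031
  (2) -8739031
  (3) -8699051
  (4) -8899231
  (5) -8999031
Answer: 1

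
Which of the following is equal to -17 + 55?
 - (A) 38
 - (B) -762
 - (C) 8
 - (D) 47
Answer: A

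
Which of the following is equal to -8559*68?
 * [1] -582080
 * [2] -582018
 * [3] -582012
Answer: 3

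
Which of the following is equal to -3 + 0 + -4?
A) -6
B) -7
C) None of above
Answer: B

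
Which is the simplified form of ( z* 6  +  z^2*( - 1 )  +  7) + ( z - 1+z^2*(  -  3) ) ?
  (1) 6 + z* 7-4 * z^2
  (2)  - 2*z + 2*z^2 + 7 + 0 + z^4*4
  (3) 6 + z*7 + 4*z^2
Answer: 1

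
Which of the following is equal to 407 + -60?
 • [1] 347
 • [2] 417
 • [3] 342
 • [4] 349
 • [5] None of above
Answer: 1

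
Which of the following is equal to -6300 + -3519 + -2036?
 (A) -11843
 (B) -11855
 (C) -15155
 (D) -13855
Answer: B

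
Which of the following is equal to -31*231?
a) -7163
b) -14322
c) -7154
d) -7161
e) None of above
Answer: d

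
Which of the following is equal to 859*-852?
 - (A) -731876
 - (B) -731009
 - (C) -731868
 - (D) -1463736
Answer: C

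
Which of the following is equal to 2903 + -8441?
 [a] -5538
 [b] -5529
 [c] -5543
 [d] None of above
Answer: a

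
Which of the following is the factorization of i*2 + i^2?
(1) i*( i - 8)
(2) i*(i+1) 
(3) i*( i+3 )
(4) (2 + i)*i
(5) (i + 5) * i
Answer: 4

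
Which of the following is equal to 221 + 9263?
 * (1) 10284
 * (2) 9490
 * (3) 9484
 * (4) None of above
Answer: 3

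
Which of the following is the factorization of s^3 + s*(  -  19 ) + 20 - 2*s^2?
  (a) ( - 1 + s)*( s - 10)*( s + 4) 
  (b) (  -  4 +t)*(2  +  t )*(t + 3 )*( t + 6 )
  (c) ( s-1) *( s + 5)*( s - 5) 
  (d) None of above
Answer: d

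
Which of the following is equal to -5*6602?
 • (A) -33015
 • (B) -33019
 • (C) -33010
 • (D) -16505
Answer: C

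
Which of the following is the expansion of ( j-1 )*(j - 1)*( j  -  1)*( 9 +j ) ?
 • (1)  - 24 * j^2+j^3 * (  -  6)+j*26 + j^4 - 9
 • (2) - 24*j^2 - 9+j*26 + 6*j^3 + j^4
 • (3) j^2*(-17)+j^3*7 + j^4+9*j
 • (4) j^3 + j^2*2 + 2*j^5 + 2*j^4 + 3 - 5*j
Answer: 2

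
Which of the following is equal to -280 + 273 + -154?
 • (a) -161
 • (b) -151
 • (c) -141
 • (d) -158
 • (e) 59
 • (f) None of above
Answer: a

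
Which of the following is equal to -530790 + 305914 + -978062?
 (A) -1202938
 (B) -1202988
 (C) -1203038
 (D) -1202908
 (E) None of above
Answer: A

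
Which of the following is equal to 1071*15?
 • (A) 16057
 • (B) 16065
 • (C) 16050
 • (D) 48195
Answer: B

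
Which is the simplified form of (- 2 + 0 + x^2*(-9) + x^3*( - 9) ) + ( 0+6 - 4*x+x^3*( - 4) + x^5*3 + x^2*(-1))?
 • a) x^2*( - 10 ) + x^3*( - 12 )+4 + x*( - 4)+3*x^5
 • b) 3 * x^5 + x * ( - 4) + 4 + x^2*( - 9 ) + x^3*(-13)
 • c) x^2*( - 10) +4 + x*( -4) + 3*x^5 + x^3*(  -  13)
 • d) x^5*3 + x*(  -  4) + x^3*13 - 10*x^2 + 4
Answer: c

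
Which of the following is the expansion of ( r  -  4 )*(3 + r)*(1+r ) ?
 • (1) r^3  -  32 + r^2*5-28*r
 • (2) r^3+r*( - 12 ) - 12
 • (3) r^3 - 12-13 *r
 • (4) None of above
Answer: 3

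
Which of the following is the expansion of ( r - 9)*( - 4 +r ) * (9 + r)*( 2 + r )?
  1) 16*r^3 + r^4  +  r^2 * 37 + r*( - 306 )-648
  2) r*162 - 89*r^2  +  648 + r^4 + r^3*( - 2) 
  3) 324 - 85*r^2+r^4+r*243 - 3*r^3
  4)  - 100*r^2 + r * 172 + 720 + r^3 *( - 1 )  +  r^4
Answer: 2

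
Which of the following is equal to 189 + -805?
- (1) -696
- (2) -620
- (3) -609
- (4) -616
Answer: 4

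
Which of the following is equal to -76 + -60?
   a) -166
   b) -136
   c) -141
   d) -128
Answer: b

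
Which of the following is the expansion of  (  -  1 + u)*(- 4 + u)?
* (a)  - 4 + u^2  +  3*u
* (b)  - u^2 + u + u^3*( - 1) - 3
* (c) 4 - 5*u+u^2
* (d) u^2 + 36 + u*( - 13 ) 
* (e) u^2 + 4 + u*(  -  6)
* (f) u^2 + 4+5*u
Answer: c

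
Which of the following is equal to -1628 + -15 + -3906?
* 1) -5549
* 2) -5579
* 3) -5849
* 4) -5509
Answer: 1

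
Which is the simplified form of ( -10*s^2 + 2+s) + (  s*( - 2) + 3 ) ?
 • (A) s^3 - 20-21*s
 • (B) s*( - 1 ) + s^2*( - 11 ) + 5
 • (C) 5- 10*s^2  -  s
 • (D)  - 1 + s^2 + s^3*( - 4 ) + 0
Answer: C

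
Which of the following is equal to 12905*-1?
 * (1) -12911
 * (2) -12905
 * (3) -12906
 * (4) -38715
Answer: 2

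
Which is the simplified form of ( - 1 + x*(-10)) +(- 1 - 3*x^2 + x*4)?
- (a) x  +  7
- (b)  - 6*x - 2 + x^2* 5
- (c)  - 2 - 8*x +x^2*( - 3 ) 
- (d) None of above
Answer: d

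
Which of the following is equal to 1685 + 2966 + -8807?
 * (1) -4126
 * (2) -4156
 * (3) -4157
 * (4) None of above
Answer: 2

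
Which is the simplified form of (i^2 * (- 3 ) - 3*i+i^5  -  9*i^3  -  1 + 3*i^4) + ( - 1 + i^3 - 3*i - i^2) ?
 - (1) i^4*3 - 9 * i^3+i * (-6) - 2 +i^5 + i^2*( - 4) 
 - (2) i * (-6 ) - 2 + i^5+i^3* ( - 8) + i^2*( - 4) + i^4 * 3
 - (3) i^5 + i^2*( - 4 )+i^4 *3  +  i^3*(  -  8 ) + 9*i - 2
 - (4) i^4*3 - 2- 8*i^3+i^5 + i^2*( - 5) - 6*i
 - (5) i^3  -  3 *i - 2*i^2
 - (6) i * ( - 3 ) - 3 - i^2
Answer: 2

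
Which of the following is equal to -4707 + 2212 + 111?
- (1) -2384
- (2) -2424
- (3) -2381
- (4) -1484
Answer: 1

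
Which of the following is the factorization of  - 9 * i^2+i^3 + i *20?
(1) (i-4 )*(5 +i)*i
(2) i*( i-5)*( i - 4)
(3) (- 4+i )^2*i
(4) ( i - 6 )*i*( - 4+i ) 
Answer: 2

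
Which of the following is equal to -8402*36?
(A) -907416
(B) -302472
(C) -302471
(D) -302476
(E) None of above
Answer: B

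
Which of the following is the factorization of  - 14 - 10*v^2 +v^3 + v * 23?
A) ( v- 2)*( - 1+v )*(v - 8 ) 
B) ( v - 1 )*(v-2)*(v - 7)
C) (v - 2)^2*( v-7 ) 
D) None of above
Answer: B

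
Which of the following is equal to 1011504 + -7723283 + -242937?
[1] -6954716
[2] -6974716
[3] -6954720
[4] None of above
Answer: 1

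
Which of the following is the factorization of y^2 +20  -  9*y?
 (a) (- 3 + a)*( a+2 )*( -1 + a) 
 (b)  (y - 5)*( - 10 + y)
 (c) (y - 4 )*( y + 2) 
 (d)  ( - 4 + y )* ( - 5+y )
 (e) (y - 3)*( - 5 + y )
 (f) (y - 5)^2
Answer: d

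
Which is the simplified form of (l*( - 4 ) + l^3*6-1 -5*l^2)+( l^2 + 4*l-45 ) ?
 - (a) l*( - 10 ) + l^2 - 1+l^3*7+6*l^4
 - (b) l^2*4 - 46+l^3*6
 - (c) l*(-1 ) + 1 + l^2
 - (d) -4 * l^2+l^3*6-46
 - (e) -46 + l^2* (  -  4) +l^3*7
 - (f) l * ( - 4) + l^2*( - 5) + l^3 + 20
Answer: d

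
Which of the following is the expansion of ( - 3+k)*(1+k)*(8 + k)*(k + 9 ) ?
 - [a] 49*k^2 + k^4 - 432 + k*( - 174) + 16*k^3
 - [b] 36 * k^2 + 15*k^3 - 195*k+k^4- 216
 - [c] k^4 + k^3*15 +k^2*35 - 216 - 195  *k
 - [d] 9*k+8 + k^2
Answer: c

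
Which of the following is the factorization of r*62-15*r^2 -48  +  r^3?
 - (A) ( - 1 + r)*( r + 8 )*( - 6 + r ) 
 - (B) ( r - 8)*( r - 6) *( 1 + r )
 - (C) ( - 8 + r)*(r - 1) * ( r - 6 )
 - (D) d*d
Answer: C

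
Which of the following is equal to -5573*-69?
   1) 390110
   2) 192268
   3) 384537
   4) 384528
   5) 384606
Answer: 3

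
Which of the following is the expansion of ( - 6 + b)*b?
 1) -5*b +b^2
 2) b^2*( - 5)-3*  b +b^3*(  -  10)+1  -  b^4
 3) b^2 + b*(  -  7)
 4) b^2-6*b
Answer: 4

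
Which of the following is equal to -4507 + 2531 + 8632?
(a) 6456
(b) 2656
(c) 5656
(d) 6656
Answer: d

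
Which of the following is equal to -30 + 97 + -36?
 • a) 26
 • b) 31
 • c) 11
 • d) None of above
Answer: b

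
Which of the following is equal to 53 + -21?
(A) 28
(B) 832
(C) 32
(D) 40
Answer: C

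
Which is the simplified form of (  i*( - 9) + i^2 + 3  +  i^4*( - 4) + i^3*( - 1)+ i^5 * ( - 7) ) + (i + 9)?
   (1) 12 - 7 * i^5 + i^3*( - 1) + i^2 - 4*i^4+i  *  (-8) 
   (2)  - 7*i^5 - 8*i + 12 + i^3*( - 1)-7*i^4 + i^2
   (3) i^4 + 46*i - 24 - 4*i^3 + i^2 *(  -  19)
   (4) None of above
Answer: 1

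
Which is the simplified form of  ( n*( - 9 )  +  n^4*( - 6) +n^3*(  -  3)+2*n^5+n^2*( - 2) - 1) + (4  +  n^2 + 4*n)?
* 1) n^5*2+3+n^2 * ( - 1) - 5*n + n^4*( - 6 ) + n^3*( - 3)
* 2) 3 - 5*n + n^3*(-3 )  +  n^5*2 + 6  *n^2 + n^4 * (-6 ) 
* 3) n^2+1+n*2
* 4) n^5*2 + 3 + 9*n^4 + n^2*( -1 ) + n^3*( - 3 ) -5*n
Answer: 1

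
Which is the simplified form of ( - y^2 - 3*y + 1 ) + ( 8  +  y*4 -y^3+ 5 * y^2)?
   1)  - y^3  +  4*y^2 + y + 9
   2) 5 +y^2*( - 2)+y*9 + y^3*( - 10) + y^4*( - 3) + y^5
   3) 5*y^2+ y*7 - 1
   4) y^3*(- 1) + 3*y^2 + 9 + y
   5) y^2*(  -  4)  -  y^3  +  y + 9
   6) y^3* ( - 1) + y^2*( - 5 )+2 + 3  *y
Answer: 1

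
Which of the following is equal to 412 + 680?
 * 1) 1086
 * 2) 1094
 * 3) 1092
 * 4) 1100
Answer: 3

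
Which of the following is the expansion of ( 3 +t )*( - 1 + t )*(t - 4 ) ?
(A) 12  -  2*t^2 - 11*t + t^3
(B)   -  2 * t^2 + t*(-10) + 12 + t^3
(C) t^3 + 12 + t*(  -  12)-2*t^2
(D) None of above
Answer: A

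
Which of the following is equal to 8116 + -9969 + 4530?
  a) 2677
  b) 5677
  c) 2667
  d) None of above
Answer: a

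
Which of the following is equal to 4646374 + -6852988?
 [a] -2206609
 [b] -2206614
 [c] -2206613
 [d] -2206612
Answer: b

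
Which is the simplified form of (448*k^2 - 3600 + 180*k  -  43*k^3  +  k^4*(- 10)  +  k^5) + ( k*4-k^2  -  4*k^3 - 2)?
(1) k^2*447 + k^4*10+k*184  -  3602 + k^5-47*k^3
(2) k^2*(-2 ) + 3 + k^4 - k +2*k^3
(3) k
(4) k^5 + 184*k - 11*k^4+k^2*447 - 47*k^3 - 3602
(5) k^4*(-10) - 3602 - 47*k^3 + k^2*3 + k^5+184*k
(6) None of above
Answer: 6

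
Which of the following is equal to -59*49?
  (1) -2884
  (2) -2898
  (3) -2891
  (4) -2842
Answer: 3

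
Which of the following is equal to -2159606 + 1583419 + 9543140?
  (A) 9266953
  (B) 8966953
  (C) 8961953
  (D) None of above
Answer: B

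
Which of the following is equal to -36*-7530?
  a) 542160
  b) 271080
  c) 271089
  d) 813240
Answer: b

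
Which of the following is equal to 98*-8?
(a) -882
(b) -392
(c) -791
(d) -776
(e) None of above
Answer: e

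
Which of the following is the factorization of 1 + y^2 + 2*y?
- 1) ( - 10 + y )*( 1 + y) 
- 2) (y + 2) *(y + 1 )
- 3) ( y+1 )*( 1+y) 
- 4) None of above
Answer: 3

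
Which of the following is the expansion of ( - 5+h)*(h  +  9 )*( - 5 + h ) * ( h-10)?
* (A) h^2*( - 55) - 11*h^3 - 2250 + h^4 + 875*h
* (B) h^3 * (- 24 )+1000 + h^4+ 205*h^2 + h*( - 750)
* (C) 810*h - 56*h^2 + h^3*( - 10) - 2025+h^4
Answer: A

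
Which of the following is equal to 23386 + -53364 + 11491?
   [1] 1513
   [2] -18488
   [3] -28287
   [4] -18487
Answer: 4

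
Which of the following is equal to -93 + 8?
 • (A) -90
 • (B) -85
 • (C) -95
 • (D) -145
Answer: B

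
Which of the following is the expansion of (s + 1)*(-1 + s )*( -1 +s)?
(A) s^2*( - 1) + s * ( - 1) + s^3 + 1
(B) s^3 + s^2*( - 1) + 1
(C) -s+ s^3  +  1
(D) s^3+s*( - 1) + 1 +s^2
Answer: A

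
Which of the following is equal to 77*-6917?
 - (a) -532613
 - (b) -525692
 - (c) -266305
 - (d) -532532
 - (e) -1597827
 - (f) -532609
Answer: f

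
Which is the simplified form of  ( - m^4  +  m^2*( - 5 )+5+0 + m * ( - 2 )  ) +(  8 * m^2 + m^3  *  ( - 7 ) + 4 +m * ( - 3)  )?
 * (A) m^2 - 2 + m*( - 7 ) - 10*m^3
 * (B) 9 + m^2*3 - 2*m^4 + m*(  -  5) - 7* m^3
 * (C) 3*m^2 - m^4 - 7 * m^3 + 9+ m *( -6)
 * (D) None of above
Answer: D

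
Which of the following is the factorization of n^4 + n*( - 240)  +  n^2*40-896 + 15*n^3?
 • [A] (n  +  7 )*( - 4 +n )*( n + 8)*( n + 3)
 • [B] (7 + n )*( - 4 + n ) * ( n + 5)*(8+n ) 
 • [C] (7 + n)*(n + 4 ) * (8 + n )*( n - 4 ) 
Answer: C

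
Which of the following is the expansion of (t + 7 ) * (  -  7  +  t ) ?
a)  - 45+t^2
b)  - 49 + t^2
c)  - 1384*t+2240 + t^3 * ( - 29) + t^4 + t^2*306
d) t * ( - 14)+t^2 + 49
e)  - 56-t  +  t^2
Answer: b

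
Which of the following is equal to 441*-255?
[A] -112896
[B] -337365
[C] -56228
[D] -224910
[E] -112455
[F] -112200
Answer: E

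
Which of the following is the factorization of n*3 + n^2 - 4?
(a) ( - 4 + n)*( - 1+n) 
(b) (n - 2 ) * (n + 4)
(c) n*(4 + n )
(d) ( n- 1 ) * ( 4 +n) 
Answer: d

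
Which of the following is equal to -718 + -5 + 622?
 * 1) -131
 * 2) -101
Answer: 2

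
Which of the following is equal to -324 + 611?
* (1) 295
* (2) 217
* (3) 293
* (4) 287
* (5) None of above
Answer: 4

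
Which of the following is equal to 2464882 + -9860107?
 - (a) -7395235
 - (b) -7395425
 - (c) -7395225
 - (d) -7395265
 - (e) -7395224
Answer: c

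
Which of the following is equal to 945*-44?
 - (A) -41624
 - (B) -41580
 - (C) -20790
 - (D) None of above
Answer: B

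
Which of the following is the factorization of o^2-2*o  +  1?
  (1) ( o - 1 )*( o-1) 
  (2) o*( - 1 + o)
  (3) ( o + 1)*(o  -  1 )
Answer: 1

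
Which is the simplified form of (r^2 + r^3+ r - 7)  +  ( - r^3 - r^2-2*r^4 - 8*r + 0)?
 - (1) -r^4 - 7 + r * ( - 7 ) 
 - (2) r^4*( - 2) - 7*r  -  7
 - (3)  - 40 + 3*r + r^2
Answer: 2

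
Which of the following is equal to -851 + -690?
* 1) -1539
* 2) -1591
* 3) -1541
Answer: 3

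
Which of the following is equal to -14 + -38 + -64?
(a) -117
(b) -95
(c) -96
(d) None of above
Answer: d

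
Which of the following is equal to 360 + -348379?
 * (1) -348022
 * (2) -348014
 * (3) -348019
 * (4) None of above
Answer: 3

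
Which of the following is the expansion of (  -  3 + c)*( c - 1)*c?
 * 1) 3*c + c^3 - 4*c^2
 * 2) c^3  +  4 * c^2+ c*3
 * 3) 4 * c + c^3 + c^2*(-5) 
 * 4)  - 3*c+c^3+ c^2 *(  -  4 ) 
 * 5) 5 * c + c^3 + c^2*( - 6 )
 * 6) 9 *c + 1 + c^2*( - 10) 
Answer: 1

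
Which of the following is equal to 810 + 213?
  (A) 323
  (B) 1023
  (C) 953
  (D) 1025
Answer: B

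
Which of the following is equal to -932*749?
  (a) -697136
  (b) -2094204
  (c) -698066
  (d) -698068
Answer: d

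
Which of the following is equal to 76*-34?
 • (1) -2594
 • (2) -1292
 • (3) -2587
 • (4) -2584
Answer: 4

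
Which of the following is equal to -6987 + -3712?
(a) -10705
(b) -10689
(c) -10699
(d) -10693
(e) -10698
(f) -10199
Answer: c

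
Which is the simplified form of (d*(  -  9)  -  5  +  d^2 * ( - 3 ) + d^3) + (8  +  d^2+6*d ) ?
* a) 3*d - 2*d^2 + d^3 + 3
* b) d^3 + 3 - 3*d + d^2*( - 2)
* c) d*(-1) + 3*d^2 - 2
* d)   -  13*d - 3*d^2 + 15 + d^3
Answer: b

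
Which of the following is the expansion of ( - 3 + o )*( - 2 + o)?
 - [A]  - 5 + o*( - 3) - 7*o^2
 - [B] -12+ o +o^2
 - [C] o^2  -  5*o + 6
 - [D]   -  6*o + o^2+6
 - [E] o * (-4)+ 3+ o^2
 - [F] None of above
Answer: C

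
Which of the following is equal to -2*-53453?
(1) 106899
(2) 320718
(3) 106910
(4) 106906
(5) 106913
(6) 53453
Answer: 4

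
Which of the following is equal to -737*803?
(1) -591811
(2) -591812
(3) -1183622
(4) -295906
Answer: 1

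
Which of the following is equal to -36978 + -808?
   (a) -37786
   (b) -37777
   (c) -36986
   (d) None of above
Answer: a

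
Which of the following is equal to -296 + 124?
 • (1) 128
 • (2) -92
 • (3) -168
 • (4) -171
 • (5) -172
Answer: 5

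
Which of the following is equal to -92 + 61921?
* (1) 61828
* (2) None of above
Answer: 2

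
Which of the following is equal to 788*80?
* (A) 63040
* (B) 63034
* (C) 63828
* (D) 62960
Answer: A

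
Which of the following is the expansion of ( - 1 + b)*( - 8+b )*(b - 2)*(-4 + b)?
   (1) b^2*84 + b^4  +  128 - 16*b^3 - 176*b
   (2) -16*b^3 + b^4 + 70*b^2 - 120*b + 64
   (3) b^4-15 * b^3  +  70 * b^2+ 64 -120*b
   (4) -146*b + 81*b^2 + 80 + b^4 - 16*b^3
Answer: 3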